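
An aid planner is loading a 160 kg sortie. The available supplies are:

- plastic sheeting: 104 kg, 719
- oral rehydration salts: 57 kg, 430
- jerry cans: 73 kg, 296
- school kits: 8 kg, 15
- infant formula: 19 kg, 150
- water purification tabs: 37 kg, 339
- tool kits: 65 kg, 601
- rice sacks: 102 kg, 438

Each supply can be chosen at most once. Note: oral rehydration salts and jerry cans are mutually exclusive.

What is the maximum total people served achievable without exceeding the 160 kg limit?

1370

The ratio heuristic lands on school kits + infant formula + water purification tabs + tool kits (1105) but leaves 31 kg idle.
Replace school kits and infant formula with oral rehydration salts: the trade gains 265 net, giving 1370 at 159 kg.
Every other selection either busts 160 kg or breaks a pairing rule or fails to beat 1370.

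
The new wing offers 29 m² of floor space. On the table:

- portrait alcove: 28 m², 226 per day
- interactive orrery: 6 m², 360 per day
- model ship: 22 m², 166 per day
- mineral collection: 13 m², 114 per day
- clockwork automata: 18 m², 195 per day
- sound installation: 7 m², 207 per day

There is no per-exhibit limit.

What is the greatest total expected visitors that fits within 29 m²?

Best packing: 4×interactive orrery — 24 m², 1440 total.
The spare 5 m² is too small for any remaining exhibit, and no exchange beats 1440.

1440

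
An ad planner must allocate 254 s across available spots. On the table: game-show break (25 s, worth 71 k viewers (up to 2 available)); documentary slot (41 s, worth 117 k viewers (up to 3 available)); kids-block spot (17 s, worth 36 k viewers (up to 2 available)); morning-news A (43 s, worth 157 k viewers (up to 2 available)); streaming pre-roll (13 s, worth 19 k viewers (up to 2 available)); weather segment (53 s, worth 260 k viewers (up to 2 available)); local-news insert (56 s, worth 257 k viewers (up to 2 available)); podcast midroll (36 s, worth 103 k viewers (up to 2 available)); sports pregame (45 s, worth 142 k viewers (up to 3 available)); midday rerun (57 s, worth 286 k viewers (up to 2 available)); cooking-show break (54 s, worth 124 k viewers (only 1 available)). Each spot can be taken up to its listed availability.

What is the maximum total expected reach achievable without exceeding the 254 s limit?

Taking the top-ratio spots first gives game-show break + 2×weather segment + 2×midday rerun for 1163 (245 s).
Replace game-show break with 2×kids-block spot: the trade gains 1 net, giving 1164 at 254 s.
Every other selection either busts 254 s or exceeds an availability limit or fails to beat 1164.

1164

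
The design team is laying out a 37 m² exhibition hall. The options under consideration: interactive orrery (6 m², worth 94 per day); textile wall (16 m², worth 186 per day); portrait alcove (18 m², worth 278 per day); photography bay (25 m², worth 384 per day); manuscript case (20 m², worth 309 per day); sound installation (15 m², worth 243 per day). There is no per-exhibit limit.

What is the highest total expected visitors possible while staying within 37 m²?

Ranking by ratio (expected visitors/m²): sound installation 16.20, interactive orrery 15.67, manuscript case 15.45.
Best packing: interactive orrery + 2×sound installation — 36 m², 580 total.
That's the maximum — no swap from here does better than 580.

580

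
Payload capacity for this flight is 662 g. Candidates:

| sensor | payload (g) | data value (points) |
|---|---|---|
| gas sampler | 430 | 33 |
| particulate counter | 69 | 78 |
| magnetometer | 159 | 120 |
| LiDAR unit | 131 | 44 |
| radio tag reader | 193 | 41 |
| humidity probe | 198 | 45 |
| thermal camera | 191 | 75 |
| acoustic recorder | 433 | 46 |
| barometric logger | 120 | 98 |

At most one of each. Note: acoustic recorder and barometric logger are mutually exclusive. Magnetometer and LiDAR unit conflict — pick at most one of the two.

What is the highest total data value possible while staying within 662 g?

371

Ranking by ratio (data value/g): particulate counter 1.13, barometric logger 0.82, magnetometer 0.75.
Taking particulate counter + magnetometer + thermal camera + barometric logger: 539 g used, 371 in data value.
No other feasible combination exceeds 371.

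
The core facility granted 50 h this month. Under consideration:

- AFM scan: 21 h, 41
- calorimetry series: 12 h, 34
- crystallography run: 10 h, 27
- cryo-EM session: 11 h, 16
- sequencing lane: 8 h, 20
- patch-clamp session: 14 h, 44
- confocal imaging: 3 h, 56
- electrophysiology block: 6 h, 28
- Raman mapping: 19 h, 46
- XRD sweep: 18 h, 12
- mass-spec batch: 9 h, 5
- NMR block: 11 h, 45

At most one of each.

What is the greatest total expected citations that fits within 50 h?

210

Density check — confocal imaging 18.67, electrophysiology block 4.67, NMR block 4.09 are the best per h.
The ratio heuristic lands on calorimetry series + patch-clamp session + confocal imaging + electrophysiology block + NMR block (207) but leaves 4 h idle.
The 14 h tied up in patch-clamp session is better spent on crystallography run + sequencing lane — total rises to 210 (50 h).
Next best is calorimetry series + patch-clamp session + confocal imaging + electrophysiology block + NMR block at 207 (46 h) — short by 3.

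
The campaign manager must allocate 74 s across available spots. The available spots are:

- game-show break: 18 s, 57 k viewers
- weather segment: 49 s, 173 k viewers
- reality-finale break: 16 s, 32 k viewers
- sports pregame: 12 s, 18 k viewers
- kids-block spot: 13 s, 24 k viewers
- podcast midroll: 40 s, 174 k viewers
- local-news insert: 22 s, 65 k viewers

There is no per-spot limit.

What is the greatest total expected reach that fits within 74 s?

Best packing: game-show break + reality-finale break + podcast midroll — 74 s, 263 total.
Nothing else within 74 s beats 263.

263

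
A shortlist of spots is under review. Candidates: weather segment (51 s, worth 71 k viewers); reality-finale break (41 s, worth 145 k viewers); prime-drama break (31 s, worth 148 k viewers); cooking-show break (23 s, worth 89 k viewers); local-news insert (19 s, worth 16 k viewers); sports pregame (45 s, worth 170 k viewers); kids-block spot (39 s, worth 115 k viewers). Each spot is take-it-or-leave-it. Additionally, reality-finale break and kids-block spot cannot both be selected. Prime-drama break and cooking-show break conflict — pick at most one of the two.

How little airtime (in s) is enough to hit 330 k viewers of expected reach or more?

Look for the lowest-airtime combination reaching 330.
Taking prime-drama break + local-news insert + sports pregame gives 334 (≥ 330) for 95 s.
Below 95 s the best achievable stays under 330.

95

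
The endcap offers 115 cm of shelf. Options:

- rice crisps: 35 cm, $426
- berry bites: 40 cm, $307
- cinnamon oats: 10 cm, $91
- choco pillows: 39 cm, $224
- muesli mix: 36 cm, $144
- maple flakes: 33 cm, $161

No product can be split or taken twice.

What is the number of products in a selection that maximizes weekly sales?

3

Optimal total is 957.
For example rice crisps + berry bites + choco pillows achieves it, using 114 cm.
Every optimal selection uses 3 products.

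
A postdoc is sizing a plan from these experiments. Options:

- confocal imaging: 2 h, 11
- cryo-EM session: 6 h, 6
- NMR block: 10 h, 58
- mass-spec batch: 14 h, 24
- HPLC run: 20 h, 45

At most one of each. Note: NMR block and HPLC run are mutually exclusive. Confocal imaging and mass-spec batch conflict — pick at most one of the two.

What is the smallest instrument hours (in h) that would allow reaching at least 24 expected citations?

10

Need the lightest bundle worth ≥ 24.
NMR block: 58 expected citations at 10 h.
No combination under 10 h hits 24.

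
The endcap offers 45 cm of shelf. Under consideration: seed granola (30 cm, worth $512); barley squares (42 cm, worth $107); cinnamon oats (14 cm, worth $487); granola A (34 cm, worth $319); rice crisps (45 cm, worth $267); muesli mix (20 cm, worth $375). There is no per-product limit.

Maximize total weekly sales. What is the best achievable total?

1461

Density check — cinnamon oats 34.79, muesli mix 18.75, seed granola 17.07, granola A 9.38 are the best per cm.
Best packing: 3×cinnamon oats — 42 cm, 1461 total.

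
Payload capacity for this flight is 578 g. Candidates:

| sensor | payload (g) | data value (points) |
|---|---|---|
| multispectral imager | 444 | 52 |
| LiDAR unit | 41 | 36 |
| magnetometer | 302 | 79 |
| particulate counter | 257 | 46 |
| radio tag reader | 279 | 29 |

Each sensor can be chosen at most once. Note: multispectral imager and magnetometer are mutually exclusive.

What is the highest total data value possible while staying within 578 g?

A density-first pass picks LiDAR unit + magnetometer — 115 at 343 g.
The 41 g tied up in LiDAR unit is better spent on particulate counter — total rises to 125 (559 g).
Every other selection either busts 578 g or breaks a pairing rule or fails to beat 125.

125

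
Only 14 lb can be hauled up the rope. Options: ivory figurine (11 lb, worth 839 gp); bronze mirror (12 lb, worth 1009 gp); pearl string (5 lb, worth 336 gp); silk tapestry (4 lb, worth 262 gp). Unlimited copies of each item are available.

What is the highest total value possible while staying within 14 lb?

1009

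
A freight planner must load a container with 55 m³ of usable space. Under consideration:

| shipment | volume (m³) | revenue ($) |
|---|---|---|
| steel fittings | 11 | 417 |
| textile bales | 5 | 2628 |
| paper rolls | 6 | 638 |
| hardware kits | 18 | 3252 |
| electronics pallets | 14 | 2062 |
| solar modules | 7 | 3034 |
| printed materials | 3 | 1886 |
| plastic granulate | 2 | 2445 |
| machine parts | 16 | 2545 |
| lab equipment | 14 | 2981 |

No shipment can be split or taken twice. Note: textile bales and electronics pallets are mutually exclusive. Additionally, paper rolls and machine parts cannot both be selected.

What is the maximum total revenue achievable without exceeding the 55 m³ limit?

Textile bales + paper rolls + hardware kits + solar modules + printed materials + plastic granulate + lab equipment uses 55 of the 55 m³ and totals 16864.
No other feasible combination exceeds 16864.

16864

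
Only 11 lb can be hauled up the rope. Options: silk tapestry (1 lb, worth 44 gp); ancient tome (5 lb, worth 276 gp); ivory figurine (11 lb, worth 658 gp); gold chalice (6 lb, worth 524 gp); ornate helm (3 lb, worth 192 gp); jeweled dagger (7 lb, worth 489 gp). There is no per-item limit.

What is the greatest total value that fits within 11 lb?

Density check — gold chalice 87.33, jeweled dagger 69.86, ornate helm 64.00, ivory figurine 59.82 are the best per lb.
2×silk tapestry + gold chalice + ornate helm uses 11 of the 11 lb and totals 804.
No other feasible combination exceeds 804.

804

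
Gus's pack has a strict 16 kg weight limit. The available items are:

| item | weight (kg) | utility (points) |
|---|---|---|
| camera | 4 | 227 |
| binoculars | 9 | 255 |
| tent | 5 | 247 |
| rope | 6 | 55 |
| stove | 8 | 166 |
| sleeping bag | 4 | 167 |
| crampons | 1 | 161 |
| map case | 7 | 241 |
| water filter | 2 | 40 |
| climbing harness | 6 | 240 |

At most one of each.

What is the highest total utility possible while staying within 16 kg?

A density-first pass picks camera + tent + sleeping bag + crampons + water filter — 842 at 16 kg.
Replace sleeping bag and water filter with climbing harness: the trade gains 33 net, giving 875 at 16 kg.
Every other selection either busts 16 kg or fails to beat 875.

875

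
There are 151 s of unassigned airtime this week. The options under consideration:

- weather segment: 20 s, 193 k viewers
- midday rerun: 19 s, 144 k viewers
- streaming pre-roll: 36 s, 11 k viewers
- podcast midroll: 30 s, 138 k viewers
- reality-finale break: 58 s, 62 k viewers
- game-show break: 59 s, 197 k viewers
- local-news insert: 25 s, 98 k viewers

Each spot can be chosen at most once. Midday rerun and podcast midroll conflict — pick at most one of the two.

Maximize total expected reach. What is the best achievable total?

Taking weather segment + midday rerun + game-show break + local-news insert: 123 s used, 632 in expected reach.

632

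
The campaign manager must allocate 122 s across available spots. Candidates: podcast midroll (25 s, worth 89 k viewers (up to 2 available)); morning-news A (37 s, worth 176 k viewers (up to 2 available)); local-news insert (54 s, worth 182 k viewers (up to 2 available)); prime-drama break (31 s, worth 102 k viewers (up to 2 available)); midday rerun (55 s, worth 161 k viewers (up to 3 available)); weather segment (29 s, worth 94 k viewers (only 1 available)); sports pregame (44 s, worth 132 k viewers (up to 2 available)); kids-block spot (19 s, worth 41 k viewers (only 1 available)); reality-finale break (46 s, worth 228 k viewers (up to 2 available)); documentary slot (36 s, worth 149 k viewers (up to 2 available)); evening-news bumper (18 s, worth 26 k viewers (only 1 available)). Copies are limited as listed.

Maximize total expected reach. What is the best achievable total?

580

Taking the top-ratio spots first gives podcast midroll + 2×reality-finale break for 545 (117 s).
Replace podcast midroll and reality-finale break with 2×morning-news A: the trade gains 35 net, giving 580 at 120 s.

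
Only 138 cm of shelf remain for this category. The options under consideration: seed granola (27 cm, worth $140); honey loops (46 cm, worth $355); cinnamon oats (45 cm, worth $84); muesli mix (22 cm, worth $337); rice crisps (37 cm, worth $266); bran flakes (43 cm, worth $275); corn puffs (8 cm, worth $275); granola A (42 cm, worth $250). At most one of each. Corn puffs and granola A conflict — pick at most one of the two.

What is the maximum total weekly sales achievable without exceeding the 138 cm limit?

Density check — corn puffs 34.38, muesli mix 15.32, honey loops 7.72, rice crisps 7.19 are the best per cm.
Taking the top-ratio products first gives honey loops + muesli mix + rice crisps + corn puffs for 1233 (113 cm).
Replace honey loops with seed granola + bran flakes: the trade gains 60 net, giving 1293 at 137 cm.

1293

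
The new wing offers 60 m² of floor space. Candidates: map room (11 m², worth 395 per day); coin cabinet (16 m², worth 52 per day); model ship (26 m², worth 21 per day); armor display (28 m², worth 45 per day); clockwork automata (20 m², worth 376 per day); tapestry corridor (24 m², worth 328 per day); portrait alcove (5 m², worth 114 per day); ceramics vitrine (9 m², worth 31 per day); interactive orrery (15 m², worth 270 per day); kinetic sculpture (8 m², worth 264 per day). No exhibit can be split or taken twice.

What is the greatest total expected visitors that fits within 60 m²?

1419

Taking map room + clockwork automata + portrait alcove + interactive orrery + kinetic sculpture: 59 m² used, 1419 in expected visitors.
Runner-up map room + clockwork automata + interactive orrery + kinetic sculpture tops out at 1305.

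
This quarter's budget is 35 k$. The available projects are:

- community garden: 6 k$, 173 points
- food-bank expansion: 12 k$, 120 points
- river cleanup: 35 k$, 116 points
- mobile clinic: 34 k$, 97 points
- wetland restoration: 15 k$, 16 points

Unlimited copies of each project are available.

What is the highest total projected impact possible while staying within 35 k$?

5×community garden uses 30 of the 35 k$ and totals 865.
Nothing else within 35 k$ beats 865.

865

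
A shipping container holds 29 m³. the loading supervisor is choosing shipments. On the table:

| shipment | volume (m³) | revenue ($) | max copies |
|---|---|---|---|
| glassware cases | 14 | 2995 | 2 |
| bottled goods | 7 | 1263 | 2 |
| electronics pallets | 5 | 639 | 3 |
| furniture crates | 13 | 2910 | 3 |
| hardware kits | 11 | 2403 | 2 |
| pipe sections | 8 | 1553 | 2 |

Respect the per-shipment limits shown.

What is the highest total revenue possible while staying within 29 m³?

By revenue per m³: furniture crates 223.85, hardware kits 218.45, glassware cases 213.93 lead.
A density-first pass picks 2×furniture crates — 5820 at 26 m³.
Dropping 2×furniture crates frees 26 m³; slotting in bottled goods + 2×hardware kits (29 m³) lifts the total to 6069 at 29 m³.
Nothing else within 29 m³ beats 6069.

6069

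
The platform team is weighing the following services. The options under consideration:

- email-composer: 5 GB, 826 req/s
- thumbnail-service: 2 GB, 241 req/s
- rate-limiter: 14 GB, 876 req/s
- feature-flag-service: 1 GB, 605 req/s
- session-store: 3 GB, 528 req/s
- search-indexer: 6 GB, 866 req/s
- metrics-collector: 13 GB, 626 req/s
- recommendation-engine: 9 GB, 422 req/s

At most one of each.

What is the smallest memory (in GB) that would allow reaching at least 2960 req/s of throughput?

17

Need the lightest bundle worth ≥ 2960.
email-composer + thumbnail-service + feature-flag-service + session-store + search-indexer: 3066 throughput at 17 GB.
Below 17 GB the best achievable stays under 2960.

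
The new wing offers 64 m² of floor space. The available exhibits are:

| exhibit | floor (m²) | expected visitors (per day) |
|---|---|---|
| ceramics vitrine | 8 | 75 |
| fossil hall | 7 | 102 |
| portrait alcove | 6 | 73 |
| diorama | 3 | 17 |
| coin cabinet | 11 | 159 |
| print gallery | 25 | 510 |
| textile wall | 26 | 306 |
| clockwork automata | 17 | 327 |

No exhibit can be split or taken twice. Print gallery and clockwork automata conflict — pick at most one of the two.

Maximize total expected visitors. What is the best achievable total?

Best packing: fossil hall + portrait alcove + print gallery + textile wall — 64 m², 991 total.
The closest alternative, coin cabinet + print gallery + textile wall, reaches only 975.

991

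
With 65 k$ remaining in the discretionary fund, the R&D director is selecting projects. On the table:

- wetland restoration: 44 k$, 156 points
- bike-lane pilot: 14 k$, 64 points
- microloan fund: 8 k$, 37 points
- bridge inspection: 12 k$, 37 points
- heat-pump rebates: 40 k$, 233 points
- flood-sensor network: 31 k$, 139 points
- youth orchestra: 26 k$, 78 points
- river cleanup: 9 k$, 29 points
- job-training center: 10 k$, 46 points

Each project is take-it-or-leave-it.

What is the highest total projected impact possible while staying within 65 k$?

343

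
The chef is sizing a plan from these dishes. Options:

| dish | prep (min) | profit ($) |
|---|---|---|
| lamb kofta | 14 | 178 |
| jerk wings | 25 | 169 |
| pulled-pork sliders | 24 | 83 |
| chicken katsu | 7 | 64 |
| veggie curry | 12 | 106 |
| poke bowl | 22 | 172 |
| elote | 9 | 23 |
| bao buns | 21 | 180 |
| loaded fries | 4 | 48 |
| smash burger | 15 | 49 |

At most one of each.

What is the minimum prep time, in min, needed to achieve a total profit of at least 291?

Need the lightest bundle worth ≥ 291.
Taking lamb kofta + veggie curry + loaded fries gives 332 (≥ 291) for 30 min.
No combination under 30 min hits 291.

30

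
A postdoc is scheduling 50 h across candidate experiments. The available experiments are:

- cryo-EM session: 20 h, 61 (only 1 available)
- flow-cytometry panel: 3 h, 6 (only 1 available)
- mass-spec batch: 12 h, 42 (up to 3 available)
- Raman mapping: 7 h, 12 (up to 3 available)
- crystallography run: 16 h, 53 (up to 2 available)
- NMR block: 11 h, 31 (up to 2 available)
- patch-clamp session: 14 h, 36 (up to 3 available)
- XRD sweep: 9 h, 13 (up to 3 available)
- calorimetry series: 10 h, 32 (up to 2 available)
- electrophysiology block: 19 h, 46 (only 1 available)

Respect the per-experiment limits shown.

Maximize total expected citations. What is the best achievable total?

Taking the top-ratio experiments first gives flow-cytometry panel + 3×mass-spec batch + calorimetry series for 164 (49 h).
Replace flow-cytometry panel and mass-spec batch with crystallography run: the trade gains 5 net, giving 169 at 50 h.
Every other selection either busts 50 h or exceeds an availability limit or fails to beat 169.

169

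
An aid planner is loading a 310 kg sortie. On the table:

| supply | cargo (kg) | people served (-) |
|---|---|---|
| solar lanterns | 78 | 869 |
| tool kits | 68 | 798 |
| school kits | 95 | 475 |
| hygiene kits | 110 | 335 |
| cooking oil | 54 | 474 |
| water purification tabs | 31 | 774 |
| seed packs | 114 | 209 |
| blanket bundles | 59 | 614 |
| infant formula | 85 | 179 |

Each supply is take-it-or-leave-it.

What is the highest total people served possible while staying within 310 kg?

Density check — water purification tabs 24.97, tool kits 11.74, solar lanterns 11.14, blanket bundles 10.41 are the best per kg.
The ratio ordering already packs tightly: solar lanterns + tool kits + cooking oil + water purification tabs + blanket bundles, 290 kg, 3529.
Every other selection either busts 310 kg or fails to beat 3529.

3529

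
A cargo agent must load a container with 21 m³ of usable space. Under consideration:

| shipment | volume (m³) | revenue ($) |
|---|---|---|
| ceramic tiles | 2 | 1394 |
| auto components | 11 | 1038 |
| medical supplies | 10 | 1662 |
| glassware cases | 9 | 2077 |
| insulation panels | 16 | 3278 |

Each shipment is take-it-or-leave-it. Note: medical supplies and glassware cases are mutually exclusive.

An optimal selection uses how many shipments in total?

Best achievable revenue is 4672.
One optimal bundle: ceramic tiles + insulation panels (18 m³).
All optima have 2 shipments.

2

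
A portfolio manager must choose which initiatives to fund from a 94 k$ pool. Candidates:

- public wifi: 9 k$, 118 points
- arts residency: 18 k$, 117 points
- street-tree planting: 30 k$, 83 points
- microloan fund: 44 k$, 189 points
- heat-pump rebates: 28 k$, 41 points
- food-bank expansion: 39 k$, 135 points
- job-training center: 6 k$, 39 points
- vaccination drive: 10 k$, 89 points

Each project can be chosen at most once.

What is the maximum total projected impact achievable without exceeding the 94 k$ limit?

Public wifi + arts residency + microloan fund + job-training center + vaccination drive uses 87 of the 94 k$ and totals 552.

552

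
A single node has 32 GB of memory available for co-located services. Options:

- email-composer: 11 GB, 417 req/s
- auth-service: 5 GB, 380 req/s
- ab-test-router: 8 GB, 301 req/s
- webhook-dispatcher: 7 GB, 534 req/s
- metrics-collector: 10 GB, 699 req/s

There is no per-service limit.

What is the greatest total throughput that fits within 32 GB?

2434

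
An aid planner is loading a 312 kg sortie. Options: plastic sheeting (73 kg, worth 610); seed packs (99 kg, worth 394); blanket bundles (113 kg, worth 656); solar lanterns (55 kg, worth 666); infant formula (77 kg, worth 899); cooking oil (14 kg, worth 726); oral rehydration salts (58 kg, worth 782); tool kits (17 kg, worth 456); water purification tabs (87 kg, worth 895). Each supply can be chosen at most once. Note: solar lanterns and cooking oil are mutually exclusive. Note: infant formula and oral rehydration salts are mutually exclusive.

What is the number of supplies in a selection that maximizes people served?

5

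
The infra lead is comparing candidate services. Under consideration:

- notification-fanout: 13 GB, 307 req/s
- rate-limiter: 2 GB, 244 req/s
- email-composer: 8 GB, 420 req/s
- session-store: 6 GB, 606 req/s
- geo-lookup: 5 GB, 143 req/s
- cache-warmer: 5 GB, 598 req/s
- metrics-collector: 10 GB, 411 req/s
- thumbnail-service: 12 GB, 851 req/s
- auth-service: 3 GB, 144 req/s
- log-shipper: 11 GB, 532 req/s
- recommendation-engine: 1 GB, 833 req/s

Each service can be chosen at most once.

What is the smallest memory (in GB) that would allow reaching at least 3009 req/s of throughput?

Need the lightest bundle worth ≥ 3009.
rate-limiter + session-store + cache-warmer + thumbnail-service + recommendation-engine reaches 3132 using 26 GB.
No combination under 26 GB hits 3009.

26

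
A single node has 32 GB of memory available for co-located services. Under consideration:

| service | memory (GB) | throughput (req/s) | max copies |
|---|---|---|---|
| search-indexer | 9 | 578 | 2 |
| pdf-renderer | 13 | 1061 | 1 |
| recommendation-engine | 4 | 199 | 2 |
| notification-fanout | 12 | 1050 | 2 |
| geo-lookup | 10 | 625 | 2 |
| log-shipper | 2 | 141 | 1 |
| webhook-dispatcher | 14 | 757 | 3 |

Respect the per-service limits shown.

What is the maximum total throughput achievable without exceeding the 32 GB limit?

2498

By throughput per GB: notification-fanout 87.50, pdf-renderer 81.62, log-shipper 70.50 lead.
A density-first pass picks recommendation-engine + 2×notification-fanout + log-shipper — 2440 at 30 GB.
Dropping log-shipper frees 2 GB; slotting in recommendation-engine (4 GB) lifts the total to 2498 at 32 GB.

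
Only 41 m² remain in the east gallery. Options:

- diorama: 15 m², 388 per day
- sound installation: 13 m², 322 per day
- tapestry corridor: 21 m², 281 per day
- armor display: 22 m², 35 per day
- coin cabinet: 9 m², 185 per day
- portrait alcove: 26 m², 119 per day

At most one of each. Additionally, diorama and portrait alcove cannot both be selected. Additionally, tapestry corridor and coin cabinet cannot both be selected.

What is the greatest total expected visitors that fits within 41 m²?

895

Diorama + sound installation + coin cabinet uses 37 of the 41 m² and totals 895.
No other feasible combination exceeds 895.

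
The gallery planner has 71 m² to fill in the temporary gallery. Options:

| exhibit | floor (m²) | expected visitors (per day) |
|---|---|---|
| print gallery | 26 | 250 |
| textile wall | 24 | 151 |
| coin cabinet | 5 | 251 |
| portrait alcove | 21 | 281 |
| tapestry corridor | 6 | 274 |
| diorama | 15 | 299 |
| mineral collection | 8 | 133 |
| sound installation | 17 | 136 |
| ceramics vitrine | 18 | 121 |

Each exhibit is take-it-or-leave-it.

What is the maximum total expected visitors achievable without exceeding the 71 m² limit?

A density-first pass picks coin cabinet + portrait alcove + tapestry corridor + diorama + mineral collection — 1238 at 55 m².
Replace mineral collection with textile wall: the trade gains 18 net, giving 1256 at 71 m².
No other feasible combination exceeds 1256.

1256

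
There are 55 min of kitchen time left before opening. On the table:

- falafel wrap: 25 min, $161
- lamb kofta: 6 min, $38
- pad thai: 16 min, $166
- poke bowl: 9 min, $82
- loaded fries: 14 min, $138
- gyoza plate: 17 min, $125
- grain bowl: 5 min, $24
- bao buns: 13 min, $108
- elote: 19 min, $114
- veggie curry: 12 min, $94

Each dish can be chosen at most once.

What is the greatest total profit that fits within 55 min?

The ratio heuristic lands on pad thai + poke bowl + loaded fries + bao buns (494) but leaves 3 min idle.
Dropping poke bowl frees 9 min; slotting in veggie curry (12 min) lifts the total to 506 at 55 min.

506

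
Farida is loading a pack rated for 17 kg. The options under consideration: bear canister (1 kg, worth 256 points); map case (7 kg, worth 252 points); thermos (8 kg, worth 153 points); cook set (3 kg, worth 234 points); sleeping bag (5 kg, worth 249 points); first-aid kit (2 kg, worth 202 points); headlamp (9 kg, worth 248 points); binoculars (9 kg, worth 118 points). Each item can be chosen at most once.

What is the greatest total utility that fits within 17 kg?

991

Density check — bear canister 256.00, first-aid kit 101.00, cook set 78.00, sleeping bag 49.80 are the best per kg.
Taking the top-ratio items first gives bear canister + cook set + sleeping bag + first-aid kit for 941 (11 kg).
The 2 kg tied up in first-aid kit is better spent on map case — total rises to 991 (16 kg).
The closest alternative, bear canister + map case + sleeping bag + first-aid kit, reaches only 959.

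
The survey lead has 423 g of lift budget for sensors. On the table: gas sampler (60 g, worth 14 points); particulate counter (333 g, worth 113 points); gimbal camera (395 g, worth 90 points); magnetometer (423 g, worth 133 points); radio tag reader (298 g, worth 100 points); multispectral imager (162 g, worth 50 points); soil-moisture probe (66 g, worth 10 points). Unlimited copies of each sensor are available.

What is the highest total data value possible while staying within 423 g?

A density-first pass picks gas sampler + particulate counter — 127 at 393 g.
The 393 g tied up in gas sampler and particulate counter is better spent on magnetometer — total rises to 133 (423 g).
No other feasible combination exceeds 133.

133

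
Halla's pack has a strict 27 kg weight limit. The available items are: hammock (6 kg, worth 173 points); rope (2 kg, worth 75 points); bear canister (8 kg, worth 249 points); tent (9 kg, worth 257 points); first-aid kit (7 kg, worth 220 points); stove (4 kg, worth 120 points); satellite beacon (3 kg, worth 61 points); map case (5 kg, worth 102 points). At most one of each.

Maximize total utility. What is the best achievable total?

Hammock + rope + bear canister + first-aid kit + stove uses 27 of the 27 kg and totals 837.
That's the maximum — no swap from here does better than 837.

837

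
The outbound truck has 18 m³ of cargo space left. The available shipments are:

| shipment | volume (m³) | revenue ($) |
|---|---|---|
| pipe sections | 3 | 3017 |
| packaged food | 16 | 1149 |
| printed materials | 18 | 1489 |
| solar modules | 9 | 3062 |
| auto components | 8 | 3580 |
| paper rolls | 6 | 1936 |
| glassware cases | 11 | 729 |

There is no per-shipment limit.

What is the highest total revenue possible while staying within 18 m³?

18102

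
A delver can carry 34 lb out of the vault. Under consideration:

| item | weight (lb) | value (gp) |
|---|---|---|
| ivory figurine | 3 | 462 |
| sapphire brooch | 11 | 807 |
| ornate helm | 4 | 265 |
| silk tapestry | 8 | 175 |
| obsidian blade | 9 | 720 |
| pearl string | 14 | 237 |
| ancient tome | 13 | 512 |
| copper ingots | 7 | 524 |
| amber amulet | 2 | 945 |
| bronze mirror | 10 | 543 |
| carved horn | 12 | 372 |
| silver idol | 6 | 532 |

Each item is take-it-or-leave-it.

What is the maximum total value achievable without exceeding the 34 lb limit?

A density-first pass picks ivory figurine + ornate helm + obsidian blade + copper ingots + amber amulet + silver idol — 3448 at 31 lb.
The 9 lb tied up in obsidian blade is better spent on sapphire brooch — total rises to 3535 (33 lb).

3535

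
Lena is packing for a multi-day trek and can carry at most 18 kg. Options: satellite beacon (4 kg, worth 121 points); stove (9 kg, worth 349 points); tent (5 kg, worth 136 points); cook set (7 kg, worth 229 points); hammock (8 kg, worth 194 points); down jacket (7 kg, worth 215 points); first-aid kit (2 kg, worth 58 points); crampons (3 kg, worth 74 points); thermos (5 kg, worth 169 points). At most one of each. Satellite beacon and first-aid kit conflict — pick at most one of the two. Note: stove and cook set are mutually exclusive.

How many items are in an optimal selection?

Optimal total is 639.
One optimal bundle: satellite beacon + stove + thermos (18 kg).
All optima have 3 items.

3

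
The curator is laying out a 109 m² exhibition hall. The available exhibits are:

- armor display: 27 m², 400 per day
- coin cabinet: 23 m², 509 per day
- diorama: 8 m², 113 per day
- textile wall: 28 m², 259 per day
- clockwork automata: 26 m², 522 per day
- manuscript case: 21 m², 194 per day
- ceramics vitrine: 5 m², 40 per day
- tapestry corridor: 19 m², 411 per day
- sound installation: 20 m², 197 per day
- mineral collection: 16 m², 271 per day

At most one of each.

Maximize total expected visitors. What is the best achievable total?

1995

The ratio heuristic lands on coin cabinet + diorama + clockwork automata + ceramics vitrine + tapestry corridor + mineral collection (1866) but leaves 12 m² idle.
Replace mineral collection with armor display: the trade gains 129 net, giving 1995 at 108 m².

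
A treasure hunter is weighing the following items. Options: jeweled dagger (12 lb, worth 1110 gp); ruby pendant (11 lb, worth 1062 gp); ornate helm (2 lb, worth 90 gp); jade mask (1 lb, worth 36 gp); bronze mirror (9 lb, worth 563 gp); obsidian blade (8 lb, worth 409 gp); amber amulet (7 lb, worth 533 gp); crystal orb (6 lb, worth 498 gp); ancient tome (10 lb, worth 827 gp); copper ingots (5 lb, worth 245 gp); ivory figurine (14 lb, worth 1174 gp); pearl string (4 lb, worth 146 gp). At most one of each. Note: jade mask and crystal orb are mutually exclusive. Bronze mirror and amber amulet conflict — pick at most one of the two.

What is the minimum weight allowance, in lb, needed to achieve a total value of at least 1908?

22

Minimise lb subject to total value ≥ 1908.
jeweled dagger + ancient tome reaches 1937 using 22 lb.
Below 22 lb the best achievable stays under 1908.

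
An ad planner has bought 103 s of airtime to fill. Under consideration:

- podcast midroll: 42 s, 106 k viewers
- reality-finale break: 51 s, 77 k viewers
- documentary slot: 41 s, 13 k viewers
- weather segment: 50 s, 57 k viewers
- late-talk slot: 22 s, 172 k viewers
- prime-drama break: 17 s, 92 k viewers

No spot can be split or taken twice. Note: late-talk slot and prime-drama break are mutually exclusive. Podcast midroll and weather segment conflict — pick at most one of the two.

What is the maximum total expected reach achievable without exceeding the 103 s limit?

Best packing: podcast midroll + late-talk slot — 64 s, 278 total.

278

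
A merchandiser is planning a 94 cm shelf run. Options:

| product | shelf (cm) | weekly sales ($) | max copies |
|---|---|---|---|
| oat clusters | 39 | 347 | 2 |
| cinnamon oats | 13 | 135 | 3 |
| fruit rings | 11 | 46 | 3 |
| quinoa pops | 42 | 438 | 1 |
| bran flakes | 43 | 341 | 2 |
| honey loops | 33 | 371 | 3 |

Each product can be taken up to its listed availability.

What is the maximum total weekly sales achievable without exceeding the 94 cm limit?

1012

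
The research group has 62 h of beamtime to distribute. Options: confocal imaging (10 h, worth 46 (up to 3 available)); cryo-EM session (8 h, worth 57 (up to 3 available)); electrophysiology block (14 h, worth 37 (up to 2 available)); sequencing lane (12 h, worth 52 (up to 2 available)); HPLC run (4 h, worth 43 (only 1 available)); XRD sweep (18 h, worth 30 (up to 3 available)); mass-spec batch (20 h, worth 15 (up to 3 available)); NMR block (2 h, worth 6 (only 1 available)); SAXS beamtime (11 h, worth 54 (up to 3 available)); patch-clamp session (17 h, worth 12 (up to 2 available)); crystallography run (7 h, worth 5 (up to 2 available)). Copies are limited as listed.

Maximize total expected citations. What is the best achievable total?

376

Density check — HPLC run 10.75, cryo-EM session 7.12, SAXS beamtime 4.91 are the best per h.
The ratio ordering already packs tightly: 3×cryo-EM session + HPLC run + 3×SAXS beamtime, 61 h, 376.
Every other selection either busts 62 h or exceeds an availability limit or fails to beat 376.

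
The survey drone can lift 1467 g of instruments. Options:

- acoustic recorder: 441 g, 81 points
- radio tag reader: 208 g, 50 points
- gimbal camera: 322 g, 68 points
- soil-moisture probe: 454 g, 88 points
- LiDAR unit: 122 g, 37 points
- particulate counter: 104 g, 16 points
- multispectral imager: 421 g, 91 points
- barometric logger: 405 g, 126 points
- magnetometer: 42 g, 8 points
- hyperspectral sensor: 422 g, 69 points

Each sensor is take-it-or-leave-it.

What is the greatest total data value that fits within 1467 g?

Taking the top-ratio sensors first gives radio tag reader + LiDAR unit + particulate counter + multispectral imager + barometric logger + magnetometer for 328 (1302 g).
Replace LiDAR unit and magnetometer with gimbal camera: the trade gains 23 net, giving 351 at 1460 g.
Next best is soil-moisture probe + LiDAR unit + multispectral imager + barometric logger + magnetometer at 350 (1444 g) — short by 1.

351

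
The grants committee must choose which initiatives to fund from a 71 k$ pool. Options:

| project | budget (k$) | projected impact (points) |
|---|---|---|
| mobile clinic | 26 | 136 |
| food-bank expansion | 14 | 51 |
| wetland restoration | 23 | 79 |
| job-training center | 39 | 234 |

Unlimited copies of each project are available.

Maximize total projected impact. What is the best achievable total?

Best packing: mobile clinic + job-training center — 65 k$, 370 total.

370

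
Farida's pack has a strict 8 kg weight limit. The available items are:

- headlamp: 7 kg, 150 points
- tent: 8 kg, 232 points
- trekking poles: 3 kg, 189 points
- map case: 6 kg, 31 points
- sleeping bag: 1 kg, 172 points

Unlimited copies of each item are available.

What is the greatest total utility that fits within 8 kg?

Taking 8×sleeping bag: 8 kg used, 1376 in utility.
Nothing else within 8 kg beats 1376.

1376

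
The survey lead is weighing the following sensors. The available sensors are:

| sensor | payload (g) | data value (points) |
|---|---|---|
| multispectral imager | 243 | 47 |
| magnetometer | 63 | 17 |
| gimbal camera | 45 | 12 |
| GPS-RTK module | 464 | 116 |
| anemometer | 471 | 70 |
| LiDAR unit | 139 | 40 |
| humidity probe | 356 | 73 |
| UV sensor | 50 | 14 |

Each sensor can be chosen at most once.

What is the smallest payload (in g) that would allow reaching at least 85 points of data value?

382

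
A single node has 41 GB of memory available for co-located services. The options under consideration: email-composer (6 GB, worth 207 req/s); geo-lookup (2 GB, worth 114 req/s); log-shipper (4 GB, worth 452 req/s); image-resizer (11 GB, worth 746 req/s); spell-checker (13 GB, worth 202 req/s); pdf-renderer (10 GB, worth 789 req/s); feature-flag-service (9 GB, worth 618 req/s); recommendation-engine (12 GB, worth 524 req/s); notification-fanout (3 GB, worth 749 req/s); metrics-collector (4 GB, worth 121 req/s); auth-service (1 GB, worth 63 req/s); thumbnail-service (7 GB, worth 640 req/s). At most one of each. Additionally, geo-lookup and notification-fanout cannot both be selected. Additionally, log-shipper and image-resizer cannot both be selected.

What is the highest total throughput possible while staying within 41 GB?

Best packing: image-resizer + pdf-renderer + feature-flag-service + notification-fanout + auth-service + thumbnail-service — 41 GB, 3605 total.

3605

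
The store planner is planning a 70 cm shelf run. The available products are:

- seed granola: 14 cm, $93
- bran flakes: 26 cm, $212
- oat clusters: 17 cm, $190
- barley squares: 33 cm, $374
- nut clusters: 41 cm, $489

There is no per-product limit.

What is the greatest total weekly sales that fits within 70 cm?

760

Greedy by ratio would take oat clusters + nut clusters: 58 cm used, total 679.
The 41 cm tied up in nut clusters is better spent on 3×oat clusters — total rises to 760 (68 cm).
The spare 2 cm is too small for any remaining product, and no exchange beats 760.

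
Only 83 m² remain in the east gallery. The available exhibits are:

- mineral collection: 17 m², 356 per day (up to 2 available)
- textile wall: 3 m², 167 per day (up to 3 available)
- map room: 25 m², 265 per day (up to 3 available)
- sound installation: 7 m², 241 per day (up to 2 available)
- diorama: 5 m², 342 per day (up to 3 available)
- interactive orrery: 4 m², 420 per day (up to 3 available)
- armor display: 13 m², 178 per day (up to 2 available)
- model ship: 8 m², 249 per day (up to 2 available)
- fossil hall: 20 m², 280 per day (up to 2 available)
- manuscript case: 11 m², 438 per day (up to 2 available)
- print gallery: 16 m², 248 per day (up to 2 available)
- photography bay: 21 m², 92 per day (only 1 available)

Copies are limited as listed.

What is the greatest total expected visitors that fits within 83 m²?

4402

A density-first pass picks 3×textile wall + 2×sound installation + 3×diorama + 3×interactive orrery + model ship + 2×manuscript case — 4394 at 80 m².
The 7 m² tied up in sound installation is better spent on model ship — total rises to 4402 (81 m²).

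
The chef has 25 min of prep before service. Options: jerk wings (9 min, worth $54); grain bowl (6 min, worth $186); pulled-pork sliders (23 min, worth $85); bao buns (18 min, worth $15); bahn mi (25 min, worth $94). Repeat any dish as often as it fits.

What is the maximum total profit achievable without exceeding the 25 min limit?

744

Taking 4×grain bowl: 24 min used, 744 in profit.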